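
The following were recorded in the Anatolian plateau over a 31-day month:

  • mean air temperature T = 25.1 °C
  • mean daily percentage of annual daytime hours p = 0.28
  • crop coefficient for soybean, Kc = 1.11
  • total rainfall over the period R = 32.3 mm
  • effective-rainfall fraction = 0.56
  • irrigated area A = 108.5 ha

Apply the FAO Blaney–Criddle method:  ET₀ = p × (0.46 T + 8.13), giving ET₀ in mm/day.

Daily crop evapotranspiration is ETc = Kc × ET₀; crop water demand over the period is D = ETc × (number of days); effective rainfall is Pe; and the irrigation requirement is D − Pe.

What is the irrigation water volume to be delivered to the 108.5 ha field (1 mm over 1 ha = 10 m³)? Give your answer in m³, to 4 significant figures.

ET₀ = 0.28 × (0.46 × 25.1 + 8.13) = 0.28 × 19.676 = 5.5093 mm/d
ETc = Kc × ET₀ = 1.11 × 5.5093 = 6.1153 mm/d
Crop demand D = ETc × 31 d = 6.1153 × 31 = 189.574 mm
Pe = 0.56 × 32.3 = 18.088 mm
D − Pe = 189.574 − 18.088 = 171.486 mm
Volume = 171.486 mm × 108.5 ha × 10 = 186062.3 m³

186100 m³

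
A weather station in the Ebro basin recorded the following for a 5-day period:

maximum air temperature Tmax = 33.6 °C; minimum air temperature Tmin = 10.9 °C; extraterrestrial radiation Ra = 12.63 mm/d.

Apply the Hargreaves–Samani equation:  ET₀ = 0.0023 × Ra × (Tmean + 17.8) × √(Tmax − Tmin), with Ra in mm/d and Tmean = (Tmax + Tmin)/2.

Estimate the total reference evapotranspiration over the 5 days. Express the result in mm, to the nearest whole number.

Tmean = (33.6 + 10.9)/2 = 22.25 °C
ET₀ = 0.0023 × 12.63 × (22.25 + 17.8) × √22.7 = 0.0023 × 12.63 × 40.05 × 4.7645 = 5.5431 mm/d
Over 5 days: 5.5431 × 5 = 27.716 mm

28 mm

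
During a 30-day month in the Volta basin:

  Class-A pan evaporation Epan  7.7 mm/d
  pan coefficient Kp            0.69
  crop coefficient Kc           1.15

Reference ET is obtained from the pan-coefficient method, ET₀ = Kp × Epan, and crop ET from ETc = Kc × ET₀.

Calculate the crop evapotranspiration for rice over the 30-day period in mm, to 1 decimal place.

ET₀ = 0.69 × 7.7 = 5.3130 mm/d
ETc = Kc × ET₀ = 1.15 × 5.3130 = 6.1100 mm/d
Over 30 days: 6.1100 × 30 = 183.300 mm

183.3 mm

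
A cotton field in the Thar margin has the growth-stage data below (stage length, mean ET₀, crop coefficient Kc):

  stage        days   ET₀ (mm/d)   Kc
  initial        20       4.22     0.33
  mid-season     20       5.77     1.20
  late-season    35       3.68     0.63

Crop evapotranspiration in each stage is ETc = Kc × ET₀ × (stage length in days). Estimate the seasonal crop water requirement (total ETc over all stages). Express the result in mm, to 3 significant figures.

initial: 0.33 × 4.22 × 20 = 27.85 mm
mid-season: 1.20 × 5.77 × 20 = 138.48 mm
late-season: 0.63 × 3.68 × 35 = 81.14 mm
Seasonal total = 247.47 mm

247 mm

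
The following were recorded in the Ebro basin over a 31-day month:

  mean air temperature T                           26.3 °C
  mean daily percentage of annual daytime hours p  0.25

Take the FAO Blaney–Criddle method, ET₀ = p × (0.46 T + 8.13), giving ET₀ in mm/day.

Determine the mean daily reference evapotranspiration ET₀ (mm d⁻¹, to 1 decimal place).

5.1 mm d⁻¹

ET₀ = 0.25 × (0.46 × 26.3 + 8.13) = 0.25 × 20.228 = 5.0570 mm/d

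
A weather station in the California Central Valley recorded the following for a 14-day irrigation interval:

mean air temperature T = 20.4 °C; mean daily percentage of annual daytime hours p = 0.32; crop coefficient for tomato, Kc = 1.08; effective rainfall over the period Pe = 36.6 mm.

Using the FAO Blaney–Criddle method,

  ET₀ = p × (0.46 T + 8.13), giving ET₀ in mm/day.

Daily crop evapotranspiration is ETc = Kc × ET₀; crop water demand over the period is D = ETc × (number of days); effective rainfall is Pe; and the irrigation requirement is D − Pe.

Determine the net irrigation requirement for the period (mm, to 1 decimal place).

ET₀ = 0.32 × (0.46 × 20.4 + 8.13) = 0.32 × 17.514 = 5.6045 mm/d
ETc = Kc × ET₀ = 1.08 × 5.6045 = 6.0529 mm/d
Crop demand D = ETc × 14 d = 6.0529 × 14 = 84.741 mm
D − Pe = 84.741 − 36.6 = 48.141 mm

48.1 mm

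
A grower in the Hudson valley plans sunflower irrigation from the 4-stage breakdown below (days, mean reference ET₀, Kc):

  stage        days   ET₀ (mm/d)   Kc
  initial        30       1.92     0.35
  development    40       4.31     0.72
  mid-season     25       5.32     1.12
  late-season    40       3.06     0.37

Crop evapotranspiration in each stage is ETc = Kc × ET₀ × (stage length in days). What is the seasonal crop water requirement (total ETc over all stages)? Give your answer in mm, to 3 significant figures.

339 mm

initial: 0.35 × 1.92 × 30 = 20.16 mm
development: 0.72 × 4.31 × 40 = 124.13 mm
mid-season: 1.12 × 5.32 × 25 = 148.96 mm
late-season: 0.37 × 3.06 × 40 = 45.29 mm
Seasonal total = 338.54 mm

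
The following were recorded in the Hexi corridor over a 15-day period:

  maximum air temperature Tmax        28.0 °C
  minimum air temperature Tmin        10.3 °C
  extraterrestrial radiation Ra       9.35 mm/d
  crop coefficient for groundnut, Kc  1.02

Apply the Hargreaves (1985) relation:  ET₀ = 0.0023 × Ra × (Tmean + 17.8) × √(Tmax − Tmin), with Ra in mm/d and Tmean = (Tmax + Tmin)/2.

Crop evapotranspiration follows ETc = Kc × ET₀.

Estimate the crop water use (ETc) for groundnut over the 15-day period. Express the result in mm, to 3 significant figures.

Tmean = (28.0 + 10.3)/2 = 19.15 °C
ET₀ = 0.0023 × 9.35 × (19.15 + 17.8) × √17.7 = 0.0023 × 9.35 × 36.95 × 4.2071 = 3.3430 mm/d
ETc = Kc × ET₀ = 1.02 × 3.3430 = 3.4099 mm/d
Over 15 days: 3.4099 × 15 = 51.149 mm

51.1 mm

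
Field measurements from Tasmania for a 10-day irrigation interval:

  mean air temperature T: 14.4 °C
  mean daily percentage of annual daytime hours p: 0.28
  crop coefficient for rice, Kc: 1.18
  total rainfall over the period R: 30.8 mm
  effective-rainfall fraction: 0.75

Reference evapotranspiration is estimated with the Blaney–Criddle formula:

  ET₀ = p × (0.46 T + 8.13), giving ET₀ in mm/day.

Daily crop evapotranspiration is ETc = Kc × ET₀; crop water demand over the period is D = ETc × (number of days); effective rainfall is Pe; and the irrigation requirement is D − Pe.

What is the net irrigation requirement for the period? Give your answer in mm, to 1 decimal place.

ET₀ = 0.28 × (0.46 × 14.4 + 8.13) = 0.28 × 14.754 = 4.1311 mm/d
ETc = Kc × ET₀ = 1.18 × 4.1311 = 4.8747 mm/d
Crop demand D = ETc × 10 d = 4.8747 × 10 = 48.747 mm
Pe = 0.75 × 30.8 = 23.100 mm
D − Pe = 48.747 − 23.100 = 25.647 mm

25.6 mm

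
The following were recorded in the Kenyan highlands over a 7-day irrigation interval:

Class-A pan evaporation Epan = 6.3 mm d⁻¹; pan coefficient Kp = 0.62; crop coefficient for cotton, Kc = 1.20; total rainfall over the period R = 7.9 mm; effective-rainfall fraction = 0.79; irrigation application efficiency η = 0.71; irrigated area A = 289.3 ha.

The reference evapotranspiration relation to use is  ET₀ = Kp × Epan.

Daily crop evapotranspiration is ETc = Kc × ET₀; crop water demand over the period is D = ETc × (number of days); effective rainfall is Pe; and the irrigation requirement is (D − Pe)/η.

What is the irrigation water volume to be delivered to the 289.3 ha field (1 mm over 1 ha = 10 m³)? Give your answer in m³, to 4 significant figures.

ET₀ = 0.62 × 6.3 = 3.9060 mm/d
ETc = Kc × ET₀ = 1.20 × 3.9060 = 4.6872 mm/d
Crop demand D = ETc × 7 d = 4.6872 × 7 = 32.810 mm
Pe = 0.79 × 7.9 = 6.241 mm
D − Pe = 32.810 − 6.241 = 26.569 mm
Gross irrigation = 26.569 / 0.71 = 37.421 mm
Volume = 37.421 mm × 289.3 ha × 10 = 108259.0 m³

108300 m³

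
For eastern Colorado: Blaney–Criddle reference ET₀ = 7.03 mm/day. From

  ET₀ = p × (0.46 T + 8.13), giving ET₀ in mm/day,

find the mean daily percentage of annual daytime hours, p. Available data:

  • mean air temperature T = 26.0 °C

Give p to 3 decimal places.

p = ET₀ / (0.46 T + 8.13) = 7.03 / (0.46 × 26.0 + 8.13) = 7.03 / 20.090 = 0.3499

0.350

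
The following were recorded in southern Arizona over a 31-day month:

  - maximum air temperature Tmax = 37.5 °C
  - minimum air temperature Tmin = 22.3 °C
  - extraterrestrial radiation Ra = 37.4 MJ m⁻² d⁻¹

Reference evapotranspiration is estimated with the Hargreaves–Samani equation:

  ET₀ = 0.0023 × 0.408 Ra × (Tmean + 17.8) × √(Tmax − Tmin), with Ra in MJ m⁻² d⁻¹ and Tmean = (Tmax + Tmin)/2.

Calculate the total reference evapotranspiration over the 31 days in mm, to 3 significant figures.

Tmean = (37.5 + 22.3)/2 = 29.90 °C
0.408 Ra = 0.408 × 37.4 = 15.2592 mm/d equivalent
ET₀ = 0.0023 × 15.2592 × (29.90 + 17.8) × √15.2 = 0.0023 × 15.2592 × 47.70 × 3.8987 = 6.5268 mm/d
Over 31 days: 6.5268 × 31 = 202.331 mm

202 mm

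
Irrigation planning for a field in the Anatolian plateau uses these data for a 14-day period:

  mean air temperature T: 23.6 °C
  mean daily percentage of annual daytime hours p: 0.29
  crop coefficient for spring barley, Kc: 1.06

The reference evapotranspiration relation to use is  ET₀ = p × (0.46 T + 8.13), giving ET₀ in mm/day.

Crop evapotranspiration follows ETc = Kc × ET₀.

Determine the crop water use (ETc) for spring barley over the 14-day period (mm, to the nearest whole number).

ET₀ = 0.29 × (0.46 × 23.6 + 8.13) = 0.29 × 18.986 = 5.5059 mm/d
ETc = Kc × ET₀ = 1.06 × 5.5059 = 5.8363 mm/d
Over 14 days: 5.8363 × 14 = 81.708 mm

82 mm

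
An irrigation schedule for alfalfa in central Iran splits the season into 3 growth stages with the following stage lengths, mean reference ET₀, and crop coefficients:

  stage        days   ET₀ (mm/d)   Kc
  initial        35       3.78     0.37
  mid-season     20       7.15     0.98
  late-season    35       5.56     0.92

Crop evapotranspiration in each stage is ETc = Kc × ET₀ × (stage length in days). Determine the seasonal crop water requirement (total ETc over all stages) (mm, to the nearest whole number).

368 mm

initial: 0.37 × 3.78 × 35 = 48.95 mm
mid-season: 0.98 × 7.15 × 20 = 140.14 mm
late-season: 0.92 × 5.56 × 35 = 179.03 mm
Seasonal total = 368.12 mm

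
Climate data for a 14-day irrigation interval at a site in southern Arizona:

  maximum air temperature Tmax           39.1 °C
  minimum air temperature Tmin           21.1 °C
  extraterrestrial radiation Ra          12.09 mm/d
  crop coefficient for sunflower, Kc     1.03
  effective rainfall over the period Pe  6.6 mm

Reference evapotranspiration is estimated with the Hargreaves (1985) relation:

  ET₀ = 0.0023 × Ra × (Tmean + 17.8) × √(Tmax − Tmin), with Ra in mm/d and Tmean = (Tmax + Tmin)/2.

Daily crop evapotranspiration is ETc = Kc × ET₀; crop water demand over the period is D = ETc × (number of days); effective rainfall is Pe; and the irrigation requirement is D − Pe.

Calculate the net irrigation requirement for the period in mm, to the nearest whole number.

75 mm

Tmean = (39.1 + 21.1)/2 = 30.10 °C
ET₀ = 0.0023 × 12.09 × (30.10 + 17.8) × √18.0 = 0.0023 × 12.09 × 47.90 × 4.2426 = 5.6510 mm/d
ETc = Kc × ET₀ = 1.03 × 5.6510 = 5.8205 mm/d
Crop demand D = ETc × 14 d = 5.8205 × 14 = 81.487 mm
D − Pe = 81.487 − 6.6 = 74.887 mm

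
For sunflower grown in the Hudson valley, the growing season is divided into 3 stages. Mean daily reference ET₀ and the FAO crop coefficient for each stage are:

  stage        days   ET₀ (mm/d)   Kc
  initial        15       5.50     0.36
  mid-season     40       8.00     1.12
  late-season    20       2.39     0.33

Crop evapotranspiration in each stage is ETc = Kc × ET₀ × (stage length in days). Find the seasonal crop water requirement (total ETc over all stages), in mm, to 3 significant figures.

404 mm

initial: 0.36 × 5.50 × 15 = 29.70 mm
mid-season: 1.12 × 8.00 × 40 = 358.40 mm
late-season: 0.33 × 2.39 × 20 = 15.77 mm
Seasonal total = 403.87 mm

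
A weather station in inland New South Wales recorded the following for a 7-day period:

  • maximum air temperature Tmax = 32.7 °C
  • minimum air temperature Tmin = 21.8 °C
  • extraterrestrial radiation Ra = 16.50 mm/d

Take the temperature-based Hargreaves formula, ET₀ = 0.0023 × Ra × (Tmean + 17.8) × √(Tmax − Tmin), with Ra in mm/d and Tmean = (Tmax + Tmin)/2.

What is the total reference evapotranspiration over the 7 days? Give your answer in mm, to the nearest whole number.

Tmean = (32.7 + 21.8)/2 = 27.25 °C
ET₀ = 0.0023 × 16.50 × (27.25 + 17.8) × √10.9 = 0.0023 × 16.50 × 45.05 × 3.3015 = 5.6444 mm/d
Over 7 days: 5.6444 × 7 = 39.511 mm

40 mm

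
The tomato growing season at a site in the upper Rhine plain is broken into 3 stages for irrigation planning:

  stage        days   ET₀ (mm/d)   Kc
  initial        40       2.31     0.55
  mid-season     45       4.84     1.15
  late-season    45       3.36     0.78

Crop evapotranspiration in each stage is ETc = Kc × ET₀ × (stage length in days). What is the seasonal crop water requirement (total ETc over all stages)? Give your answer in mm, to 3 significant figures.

initial: 0.55 × 2.31 × 40 = 50.82 mm
mid-season: 1.15 × 4.84 × 45 = 250.47 mm
late-season: 0.78 × 3.36 × 45 = 117.94 mm
Seasonal total = 419.23 mm

419 mm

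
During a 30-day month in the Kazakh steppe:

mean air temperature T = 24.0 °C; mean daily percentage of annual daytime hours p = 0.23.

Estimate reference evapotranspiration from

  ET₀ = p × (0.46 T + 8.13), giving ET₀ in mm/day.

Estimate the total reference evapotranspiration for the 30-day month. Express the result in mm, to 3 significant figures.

132 mm

ET₀ = 0.23 × (0.46 × 24.0 + 8.13) = 0.23 × 19.170 = 4.4091 mm/d
Monthly total = 4.4091 × 30 = 132.273 mm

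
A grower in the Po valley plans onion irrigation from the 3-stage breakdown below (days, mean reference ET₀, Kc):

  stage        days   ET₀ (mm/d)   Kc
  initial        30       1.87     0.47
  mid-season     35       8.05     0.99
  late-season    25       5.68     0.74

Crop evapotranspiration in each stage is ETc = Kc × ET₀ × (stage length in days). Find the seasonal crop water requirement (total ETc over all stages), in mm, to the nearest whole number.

initial: 0.47 × 1.87 × 30 = 26.37 mm
mid-season: 0.99 × 8.05 × 35 = 278.93 mm
late-season: 0.74 × 5.68 × 25 = 105.08 mm
Seasonal total = 410.38 mm

410 mm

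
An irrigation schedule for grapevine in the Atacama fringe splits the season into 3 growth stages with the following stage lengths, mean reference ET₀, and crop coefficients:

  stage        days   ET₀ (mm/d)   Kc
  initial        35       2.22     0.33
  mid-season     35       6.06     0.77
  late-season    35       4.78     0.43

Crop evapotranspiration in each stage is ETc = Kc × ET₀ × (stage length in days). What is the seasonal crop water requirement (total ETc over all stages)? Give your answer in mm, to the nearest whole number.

initial: 0.33 × 2.22 × 35 = 25.64 mm
mid-season: 0.77 × 6.06 × 35 = 163.32 mm
late-season: 0.43 × 4.78 × 35 = 71.94 mm
Seasonal total = 260.90 mm

261 mm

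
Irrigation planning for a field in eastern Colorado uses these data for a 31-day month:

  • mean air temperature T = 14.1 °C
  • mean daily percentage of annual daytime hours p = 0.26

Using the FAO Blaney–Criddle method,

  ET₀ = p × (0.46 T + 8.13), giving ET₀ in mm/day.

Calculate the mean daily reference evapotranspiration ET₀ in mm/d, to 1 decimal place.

3.8 mm/d

ET₀ = 0.26 × (0.46 × 14.1 + 8.13) = 0.26 × 14.616 = 3.8002 mm/d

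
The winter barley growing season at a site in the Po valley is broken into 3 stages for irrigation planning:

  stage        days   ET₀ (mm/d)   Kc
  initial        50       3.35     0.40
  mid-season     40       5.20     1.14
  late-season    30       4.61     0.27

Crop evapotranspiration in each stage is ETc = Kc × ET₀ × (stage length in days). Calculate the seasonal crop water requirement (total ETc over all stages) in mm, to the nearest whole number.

341 mm

initial: 0.40 × 3.35 × 50 = 67.00 mm
mid-season: 1.14 × 5.20 × 40 = 237.12 mm
late-season: 0.27 × 4.61 × 30 = 37.34 mm
Seasonal total = 341.46 mm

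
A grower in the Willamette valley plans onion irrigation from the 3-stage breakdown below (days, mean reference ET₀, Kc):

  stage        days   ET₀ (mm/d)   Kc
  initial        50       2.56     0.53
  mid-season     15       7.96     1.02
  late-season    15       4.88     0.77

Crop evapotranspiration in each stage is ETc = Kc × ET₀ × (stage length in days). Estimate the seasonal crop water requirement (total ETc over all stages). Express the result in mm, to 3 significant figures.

initial: 0.53 × 2.56 × 50 = 67.84 mm
mid-season: 1.02 × 7.96 × 15 = 121.79 mm
late-season: 0.77 × 4.88 × 15 = 56.36 mm
Seasonal total = 245.99 mm

246 mm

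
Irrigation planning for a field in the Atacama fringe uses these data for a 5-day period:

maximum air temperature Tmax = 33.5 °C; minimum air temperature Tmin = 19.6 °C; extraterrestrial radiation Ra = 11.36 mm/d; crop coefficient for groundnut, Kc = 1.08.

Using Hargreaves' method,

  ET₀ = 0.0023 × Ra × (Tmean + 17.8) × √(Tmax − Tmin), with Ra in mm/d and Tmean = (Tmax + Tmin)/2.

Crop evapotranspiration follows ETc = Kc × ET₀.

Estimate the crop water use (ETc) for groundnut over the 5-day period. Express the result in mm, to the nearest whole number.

23 mm

Tmean = (33.5 + 19.6)/2 = 26.55 °C
ET₀ = 0.0023 × 11.36 × (26.55 + 17.8) × √13.9 = 0.0023 × 11.36 × 44.35 × 3.7283 = 4.3203 mm/d
ETc = Kc × ET₀ = 1.08 × 4.3203 = 4.6659 mm/d
Over 5 days: 4.6659 × 5 = 23.330 mm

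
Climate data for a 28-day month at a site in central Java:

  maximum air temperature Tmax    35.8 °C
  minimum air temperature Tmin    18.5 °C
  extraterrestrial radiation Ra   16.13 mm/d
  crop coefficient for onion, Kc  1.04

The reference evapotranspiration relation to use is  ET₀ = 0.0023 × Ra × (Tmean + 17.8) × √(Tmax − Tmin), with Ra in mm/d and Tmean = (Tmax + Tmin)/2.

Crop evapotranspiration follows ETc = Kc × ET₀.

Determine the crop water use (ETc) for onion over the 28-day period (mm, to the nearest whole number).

Tmean = (35.8 + 18.5)/2 = 27.15 °C
ET₀ = 0.0023 × 16.13 × (27.15 + 17.8) × √17.3 = 0.0023 × 16.13 × 44.95 × 4.1593 = 6.9360 mm/d
ETc = Kc × ET₀ = 1.04 × 6.9360 = 7.2134 mm/d
Over 28 days: 7.2134 × 28 = 201.975 mm

202 mm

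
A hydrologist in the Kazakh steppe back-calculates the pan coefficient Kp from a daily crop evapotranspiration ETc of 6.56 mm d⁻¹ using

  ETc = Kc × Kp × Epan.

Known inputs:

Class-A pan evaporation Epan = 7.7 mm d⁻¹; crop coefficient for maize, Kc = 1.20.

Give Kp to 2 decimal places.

ETc = Kc × Kp × Epan  ⇒  Kp = ETc / (Kc × Epan)
Kp = 6.56 / (1.20 × 7.7) = 6.56 / 9.240 = 0.7100

0.71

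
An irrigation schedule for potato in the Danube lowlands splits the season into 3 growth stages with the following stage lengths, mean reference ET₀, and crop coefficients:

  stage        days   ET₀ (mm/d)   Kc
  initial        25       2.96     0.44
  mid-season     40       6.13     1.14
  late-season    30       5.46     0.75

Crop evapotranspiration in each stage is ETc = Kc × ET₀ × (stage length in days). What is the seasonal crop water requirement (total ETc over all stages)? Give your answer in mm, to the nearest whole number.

435 mm

initial: 0.44 × 2.96 × 25 = 32.56 mm
mid-season: 1.14 × 6.13 × 40 = 279.53 mm
late-season: 0.75 × 5.46 × 30 = 122.85 mm
Seasonal total = 434.94 mm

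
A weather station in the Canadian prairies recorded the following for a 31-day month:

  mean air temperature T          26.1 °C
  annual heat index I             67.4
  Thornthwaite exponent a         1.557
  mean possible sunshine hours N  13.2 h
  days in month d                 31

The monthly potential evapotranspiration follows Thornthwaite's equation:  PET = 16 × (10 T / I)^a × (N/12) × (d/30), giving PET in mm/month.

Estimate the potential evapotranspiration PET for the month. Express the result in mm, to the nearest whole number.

150 mm

10T/I = 10 × 26.1 / 67.4 = 3.8724
(10T/I)^a = 3.8724^1.557 = 8.2316
Uncorrected PET = 16 × 8.2316 = 131.706 mm
Correction = (N/12)(d/30) = (13.2/12)(31/30) = 1.1367
PET = 131.706 × 1.1367 = 149.710 mm/month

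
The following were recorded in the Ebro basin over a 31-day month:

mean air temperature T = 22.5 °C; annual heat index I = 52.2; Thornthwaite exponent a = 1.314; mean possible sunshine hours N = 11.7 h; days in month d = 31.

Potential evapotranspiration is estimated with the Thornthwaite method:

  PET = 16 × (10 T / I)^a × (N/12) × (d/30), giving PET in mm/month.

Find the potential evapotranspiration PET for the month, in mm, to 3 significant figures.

10T/I = 10 × 22.5 / 52.2 = 4.3103
(10T/I)^a = 4.3103^1.314 = 6.8193
Uncorrected PET = 16 × 6.8193 = 109.109 mm
Correction = (N/12)(d/30) = (11.7/12)(31/30) = 1.0075
PET = 109.109 × 1.0075 = 109.927 mm/month

110 mm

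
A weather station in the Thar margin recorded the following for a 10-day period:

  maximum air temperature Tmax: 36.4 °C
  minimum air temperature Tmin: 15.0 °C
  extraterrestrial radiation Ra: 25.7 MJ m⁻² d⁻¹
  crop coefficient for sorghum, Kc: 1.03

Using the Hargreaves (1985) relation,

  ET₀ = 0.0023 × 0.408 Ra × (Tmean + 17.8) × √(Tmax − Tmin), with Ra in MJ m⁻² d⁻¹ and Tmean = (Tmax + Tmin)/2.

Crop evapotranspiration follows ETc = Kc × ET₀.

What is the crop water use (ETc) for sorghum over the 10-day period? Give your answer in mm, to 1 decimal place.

Tmean = (36.4 + 15.0)/2 = 25.70 °C
0.408 Ra = 0.408 × 25.7 = 10.4856 mm/d equivalent
ET₀ = 0.0023 × 10.4856 × (25.70 + 17.8) × √21.4 = 0.0023 × 10.4856 × 43.50 × 4.6260 = 4.8531 mm/d
ETc = Kc × ET₀ = 1.03 × 4.8531 = 4.9987 mm/d
Over 10 days: 4.9987 × 10 = 49.987 mm

50.0 mm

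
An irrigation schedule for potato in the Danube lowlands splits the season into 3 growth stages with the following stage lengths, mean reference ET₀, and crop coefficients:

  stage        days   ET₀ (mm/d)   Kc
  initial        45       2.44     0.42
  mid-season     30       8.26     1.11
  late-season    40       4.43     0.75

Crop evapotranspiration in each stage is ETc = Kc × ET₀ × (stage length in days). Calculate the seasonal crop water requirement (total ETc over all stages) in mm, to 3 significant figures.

initial: 0.42 × 2.44 × 45 = 46.12 mm
mid-season: 1.11 × 8.26 × 30 = 275.06 mm
late-season: 0.75 × 4.43 × 40 = 132.90 mm
Seasonal total = 454.08 mm

454 mm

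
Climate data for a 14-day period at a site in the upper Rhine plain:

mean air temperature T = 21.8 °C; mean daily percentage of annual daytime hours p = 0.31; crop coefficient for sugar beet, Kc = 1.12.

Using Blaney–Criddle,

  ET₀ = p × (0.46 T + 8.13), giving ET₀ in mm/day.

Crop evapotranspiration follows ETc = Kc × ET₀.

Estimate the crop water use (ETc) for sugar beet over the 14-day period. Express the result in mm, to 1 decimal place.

ET₀ = 0.31 × (0.46 × 21.8 + 8.13) = 0.31 × 18.158 = 5.6290 mm/d
ETc = Kc × ET₀ = 1.12 × 5.6290 = 6.3045 mm/d
Over 14 days: 6.3045 × 14 = 88.263 mm

88.3 mm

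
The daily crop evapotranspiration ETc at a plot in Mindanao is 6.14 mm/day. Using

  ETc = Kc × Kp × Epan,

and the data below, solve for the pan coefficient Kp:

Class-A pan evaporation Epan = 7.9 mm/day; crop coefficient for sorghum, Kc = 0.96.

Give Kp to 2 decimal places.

ETc = Kc × Kp × Epan  ⇒  Kp = ETc / (Kc × Epan)
Kp = 6.14 / (0.96 × 7.9) = 6.14 / 7.584 = 0.8096

0.81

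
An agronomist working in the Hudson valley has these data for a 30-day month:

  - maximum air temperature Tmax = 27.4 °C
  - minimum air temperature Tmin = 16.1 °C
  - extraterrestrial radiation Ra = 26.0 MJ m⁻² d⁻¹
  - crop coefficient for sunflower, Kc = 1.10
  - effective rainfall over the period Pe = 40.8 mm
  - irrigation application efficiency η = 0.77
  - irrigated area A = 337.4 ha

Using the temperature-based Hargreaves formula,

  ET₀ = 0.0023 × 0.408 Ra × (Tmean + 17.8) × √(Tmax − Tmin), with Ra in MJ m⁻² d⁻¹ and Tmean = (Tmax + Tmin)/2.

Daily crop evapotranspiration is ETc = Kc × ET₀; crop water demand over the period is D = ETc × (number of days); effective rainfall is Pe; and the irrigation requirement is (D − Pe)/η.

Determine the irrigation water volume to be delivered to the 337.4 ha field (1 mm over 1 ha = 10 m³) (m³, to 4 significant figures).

Tmean = (27.4 + 16.1)/2 = 21.75 °C
0.408 Ra = 0.408 × 26.0 = 10.6080 mm/d equivalent
ET₀ = 0.0023 × 10.6080 × (21.75 + 17.8) × √11.3 = 0.0023 × 10.6080 × 39.55 × 3.3615 = 3.2437 mm/d
ETc = Kc × ET₀ = 1.10 × 3.2437 = 3.5681 mm/d
Crop demand D = ETc × 30 d = 3.5681 × 30 = 107.043 mm
D − Pe = 107.043 − 40.8 = 66.243 mm
Gross irrigation = 66.243 / 0.77 = 86.030 mm
Volume = 86.030 mm × 337.4 ha × 10 = 290265.2 m³

290300 m³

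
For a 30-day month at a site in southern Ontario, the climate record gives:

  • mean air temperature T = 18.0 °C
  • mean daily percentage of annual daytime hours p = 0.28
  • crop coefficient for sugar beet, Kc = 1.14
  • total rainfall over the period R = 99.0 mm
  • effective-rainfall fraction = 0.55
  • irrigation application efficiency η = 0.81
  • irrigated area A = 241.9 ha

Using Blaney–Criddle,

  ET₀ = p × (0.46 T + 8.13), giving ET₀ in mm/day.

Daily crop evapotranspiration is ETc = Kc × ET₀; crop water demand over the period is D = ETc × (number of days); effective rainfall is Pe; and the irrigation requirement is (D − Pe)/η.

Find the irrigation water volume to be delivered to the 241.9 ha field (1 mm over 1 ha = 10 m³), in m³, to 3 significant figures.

307000 m³

ET₀ = 0.28 × (0.46 × 18.0 + 8.13) = 0.28 × 16.410 = 4.5948 mm/d
ETc = Kc × ET₀ = 1.14 × 4.5948 = 5.2381 mm/d
Crop demand D = ETc × 30 d = 5.2381 × 30 = 157.143 mm
Pe = 0.55 × 99.0 = 54.450 mm
D − Pe = 157.143 − 54.450 = 102.693 mm
Gross irrigation = 102.693 / 0.81 = 126.781 mm
Volume = 126.781 mm × 241.9 ha × 10 = 306683.2 m³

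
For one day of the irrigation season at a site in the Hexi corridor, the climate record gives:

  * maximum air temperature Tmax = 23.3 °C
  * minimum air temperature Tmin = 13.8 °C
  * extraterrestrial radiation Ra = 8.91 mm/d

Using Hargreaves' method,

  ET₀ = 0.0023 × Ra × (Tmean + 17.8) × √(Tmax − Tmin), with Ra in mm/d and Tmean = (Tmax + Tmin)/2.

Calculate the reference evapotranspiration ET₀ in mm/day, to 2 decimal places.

Tmean = (23.3 + 13.8)/2 = 18.55 °C
ET₀ = 0.0023 × 8.91 × (18.55 + 17.8) × √9.5 = 0.0023 × 8.91 × 36.35 × 3.0822 = 2.2960 mm/d

2.30 mm/day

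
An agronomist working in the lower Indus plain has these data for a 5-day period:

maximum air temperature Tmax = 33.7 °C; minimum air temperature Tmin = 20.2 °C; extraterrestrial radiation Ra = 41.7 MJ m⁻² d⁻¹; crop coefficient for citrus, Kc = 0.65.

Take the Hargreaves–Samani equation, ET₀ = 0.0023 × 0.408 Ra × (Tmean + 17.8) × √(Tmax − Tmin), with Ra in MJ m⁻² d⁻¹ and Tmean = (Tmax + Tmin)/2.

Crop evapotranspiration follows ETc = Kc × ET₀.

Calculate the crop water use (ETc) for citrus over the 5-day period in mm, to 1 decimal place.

Tmean = (33.7 + 20.2)/2 = 26.95 °C
0.408 Ra = 0.408 × 41.7 = 17.0136 mm/d equivalent
ET₀ = 0.0023 × 17.0136 × (26.95 + 17.8) × √13.5 = 0.0023 × 17.0136 × 44.75 × 3.6742 = 6.4340 mm/d
ETc = Kc × ET₀ = 0.65 × 6.4340 = 4.1821 mm/d
Over 5 days: 4.1821 × 5 = 20.911 mm

20.9 mm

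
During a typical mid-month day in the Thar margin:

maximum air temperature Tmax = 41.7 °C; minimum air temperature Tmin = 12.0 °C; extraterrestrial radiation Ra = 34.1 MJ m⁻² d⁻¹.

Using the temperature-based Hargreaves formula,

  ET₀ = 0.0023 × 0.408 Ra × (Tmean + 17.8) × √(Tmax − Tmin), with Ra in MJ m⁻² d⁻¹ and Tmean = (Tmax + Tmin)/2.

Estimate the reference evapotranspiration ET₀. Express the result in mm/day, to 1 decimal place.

Tmean = (41.7 + 12.0)/2 = 26.85 °C
0.408 Ra = 0.408 × 34.1 = 13.9128 mm/d equivalent
ET₀ = 0.0023 × 13.9128 × (26.85 + 17.8) × √29.7 = 0.0023 × 13.9128 × 44.65 × 5.4498 = 7.7865 mm/d

7.8 mm/day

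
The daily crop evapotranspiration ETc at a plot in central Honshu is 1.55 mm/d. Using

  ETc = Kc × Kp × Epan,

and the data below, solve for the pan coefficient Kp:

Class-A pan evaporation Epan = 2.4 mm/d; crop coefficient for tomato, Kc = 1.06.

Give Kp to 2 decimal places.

0.61

ETc = Kc × Kp × Epan  ⇒  Kp = ETc / (Kc × Epan)
Kp = 1.55 / (1.06 × 2.4) = 1.55 / 2.544 = 0.6093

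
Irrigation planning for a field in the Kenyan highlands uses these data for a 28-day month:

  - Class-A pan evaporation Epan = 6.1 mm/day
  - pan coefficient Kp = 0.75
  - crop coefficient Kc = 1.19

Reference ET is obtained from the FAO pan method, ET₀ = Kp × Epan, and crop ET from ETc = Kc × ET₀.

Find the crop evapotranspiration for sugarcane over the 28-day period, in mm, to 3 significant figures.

152 mm

ET₀ = 0.75 × 6.1 = 4.5750 mm/d
ETc = Kc × ET₀ = 1.19 × 4.5750 = 5.4443 mm/d
Over 28 days: 5.4443 × 28 = 152.440 mm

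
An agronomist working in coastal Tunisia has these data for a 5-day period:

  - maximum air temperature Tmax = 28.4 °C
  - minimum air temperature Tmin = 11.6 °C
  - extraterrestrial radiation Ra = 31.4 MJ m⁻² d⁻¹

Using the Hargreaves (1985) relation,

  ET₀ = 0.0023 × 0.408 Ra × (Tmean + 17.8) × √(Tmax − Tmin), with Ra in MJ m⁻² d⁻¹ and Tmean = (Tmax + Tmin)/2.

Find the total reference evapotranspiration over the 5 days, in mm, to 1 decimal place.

Tmean = (28.4 + 11.6)/2 = 20.00 °C
0.408 Ra = 0.408 × 31.4 = 12.8112 mm/d equivalent
ET₀ = 0.0023 × 12.8112 × (20.00 + 17.8) × √16.8 = 0.0023 × 12.8112 × 37.80 × 4.0988 = 4.5653 mm/d
Over 5 days: 4.5653 × 5 = 22.827 mm

22.8 mm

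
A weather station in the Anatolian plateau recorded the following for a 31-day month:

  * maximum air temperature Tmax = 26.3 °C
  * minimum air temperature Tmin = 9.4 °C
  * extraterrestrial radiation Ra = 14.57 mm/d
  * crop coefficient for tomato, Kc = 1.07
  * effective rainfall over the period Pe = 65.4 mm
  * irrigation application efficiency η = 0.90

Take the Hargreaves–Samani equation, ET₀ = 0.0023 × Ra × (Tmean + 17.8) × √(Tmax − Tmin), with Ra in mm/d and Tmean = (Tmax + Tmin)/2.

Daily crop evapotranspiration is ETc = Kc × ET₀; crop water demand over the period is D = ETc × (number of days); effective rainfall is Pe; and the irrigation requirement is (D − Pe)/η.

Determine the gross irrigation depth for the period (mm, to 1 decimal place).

108.3 mm

Tmean = (26.3 + 9.4)/2 = 17.85 °C
ET₀ = 0.0023 × 14.57 × (17.85 + 17.8) × √16.9 = 0.0023 × 14.57 × 35.65 × 4.1110 = 4.9113 mm/d
ETc = Kc × ET₀ = 1.07 × 4.9113 = 5.2551 mm/d
Crop demand D = ETc × 31 d = 5.2551 × 31 = 162.908 mm
D − Pe = 162.908 − 65.4 = 97.508 mm
Gross irrigation = 97.508 / 0.90 = 108.342 mm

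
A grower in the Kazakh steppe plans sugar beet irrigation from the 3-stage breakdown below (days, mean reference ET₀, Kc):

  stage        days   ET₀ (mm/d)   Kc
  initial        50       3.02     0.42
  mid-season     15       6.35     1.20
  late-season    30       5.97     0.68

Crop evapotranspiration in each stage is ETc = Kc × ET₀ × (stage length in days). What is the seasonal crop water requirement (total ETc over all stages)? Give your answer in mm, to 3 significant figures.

initial: 0.42 × 3.02 × 50 = 63.42 mm
mid-season: 1.20 × 6.35 × 15 = 114.30 mm
late-season: 0.68 × 5.97 × 30 = 121.79 mm
Seasonal total = 299.51 mm

300 mm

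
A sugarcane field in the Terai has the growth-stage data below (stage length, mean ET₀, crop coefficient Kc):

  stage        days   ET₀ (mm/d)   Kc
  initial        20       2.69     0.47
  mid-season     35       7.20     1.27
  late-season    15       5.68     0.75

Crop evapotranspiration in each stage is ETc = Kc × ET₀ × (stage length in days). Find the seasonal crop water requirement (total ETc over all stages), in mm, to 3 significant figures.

409 mm

initial: 0.47 × 2.69 × 20 = 25.29 mm
mid-season: 1.27 × 7.20 × 35 = 320.04 mm
late-season: 0.75 × 5.68 × 15 = 63.90 mm
Seasonal total = 409.23 mm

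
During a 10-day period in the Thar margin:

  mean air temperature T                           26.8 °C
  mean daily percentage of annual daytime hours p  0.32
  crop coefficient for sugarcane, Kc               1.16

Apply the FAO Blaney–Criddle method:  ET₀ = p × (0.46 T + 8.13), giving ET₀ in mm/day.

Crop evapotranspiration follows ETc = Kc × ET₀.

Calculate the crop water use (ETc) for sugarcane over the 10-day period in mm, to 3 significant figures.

ET₀ = 0.32 × (0.46 × 26.8 + 8.13) = 0.32 × 20.458 = 6.5466 mm/d
ETc = Kc × ET₀ = 1.16 × 6.5466 = 7.5941 mm/d
Over 10 days: 7.5941 × 10 = 75.941 mm

75.9 mm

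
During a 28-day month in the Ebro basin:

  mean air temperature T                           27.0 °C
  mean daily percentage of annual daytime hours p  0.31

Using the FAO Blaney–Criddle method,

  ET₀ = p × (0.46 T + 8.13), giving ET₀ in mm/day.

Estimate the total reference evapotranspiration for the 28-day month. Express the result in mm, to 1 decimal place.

ET₀ = 0.31 × (0.46 × 27.0 + 8.13) = 0.31 × 20.550 = 6.3705 mm/d
Monthly total = 6.3705 × 28 = 178.374 mm

178.4 mm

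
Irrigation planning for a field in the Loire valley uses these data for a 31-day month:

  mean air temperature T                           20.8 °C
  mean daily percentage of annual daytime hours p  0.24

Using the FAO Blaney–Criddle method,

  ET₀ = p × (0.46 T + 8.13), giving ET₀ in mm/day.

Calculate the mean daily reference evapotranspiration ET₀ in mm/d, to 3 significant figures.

ET₀ = 0.24 × (0.46 × 20.8 + 8.13) = 0.24 × 17.698 = 4.2475 mm/d

4.25 mm/d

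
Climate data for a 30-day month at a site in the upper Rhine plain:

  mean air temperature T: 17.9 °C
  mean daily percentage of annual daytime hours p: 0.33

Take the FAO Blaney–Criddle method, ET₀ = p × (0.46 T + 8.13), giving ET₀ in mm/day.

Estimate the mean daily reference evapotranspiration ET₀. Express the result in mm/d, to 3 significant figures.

5.40 mm/d

ET₀ = 0.33 × (0.46 × 17.9 + 8.13) = 0.33 × 16.364 = 5.4001 mm/d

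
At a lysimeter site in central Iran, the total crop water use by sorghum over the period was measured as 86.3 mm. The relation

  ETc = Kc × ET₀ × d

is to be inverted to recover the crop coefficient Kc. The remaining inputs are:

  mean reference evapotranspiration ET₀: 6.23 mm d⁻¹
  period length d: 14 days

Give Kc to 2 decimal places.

0.99

ETc = Kc × ET₀ × d  ⇒  Kc = ETc / (ET₀ × d)
Kc = 86.3 / (6.23 × 14) = 86.3 / 87.22 = 0.9895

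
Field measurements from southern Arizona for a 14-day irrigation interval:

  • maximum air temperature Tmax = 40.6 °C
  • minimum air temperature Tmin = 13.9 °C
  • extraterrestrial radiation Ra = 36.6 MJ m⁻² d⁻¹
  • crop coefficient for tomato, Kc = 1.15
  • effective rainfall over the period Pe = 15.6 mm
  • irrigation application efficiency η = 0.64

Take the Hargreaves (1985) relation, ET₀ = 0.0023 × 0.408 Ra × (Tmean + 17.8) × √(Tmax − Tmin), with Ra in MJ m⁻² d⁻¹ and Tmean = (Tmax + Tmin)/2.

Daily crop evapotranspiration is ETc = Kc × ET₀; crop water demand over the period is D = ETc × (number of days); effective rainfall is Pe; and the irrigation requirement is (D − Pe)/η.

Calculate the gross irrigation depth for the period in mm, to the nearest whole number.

177 mm

Tmean = (40.6 + 13.9)/2 = 27.25 °C
0.408 Ra = 0.408 × 36.6 = 14.9328 mm/d equivalent
ET₀ = 0.0023 × 14.9328 × (27.25 + 17.8) × √26.7 = 0.0023 × 14.9328 × 45.05 × 5.1672 = 7.9950 mm/d
ETc = Kc × ET₀ = 1.15 × 7.9950 = 9.1943 mm/d
Crop demand D = ETc × 14 d = 9.1943 × 14 = 128.720 mm
D − Pe = 128.720 − 15.6 = 113.120 mm
Gross irrigation = 113.120 / 0.64 = 176.750 mm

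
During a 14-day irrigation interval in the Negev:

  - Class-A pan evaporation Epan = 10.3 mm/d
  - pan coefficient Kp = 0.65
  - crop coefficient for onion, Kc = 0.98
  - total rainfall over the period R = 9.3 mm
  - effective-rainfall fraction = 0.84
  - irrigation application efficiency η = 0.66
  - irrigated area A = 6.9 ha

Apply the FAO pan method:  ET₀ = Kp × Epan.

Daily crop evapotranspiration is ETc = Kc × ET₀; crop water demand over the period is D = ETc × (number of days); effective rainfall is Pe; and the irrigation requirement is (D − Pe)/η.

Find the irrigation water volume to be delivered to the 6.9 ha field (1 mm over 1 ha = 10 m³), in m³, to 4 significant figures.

ET₀ = 0.65 × 10.3 = 6.6950 mm/d
ETc = Kc × ET₀ = 0.98 × 6.6950 = 6.5611 mm/d
Crop demand D = ETc × 14 d = 6.5611 × 14 = 91.855 mm
Pe = 0.84 × 9.3 = 7.812 mm
D − Pe = 91.855 − 7.812 = 84.043 mm
Gross irrigation = 84.043 / 0.66 = 127.338 mm
Volume = 127.338 mm × 6.9 ha × 10 = 8786.3 m³

8786 m³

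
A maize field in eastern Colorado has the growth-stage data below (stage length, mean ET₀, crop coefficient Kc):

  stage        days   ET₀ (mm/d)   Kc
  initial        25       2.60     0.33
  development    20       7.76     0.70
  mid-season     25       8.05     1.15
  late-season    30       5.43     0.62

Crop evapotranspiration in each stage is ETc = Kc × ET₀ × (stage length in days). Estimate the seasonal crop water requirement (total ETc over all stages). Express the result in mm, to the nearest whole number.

463 mm

initial: 0.33 × 2.60 × 25 = 21.45 mm
development: 0.70 × 7.76 × 20 = 108.64 mm
mid-season: 1.15 × 8.05 × 25 = 231.44 mm
late-season: 0.62 × 5.43 × 30 = 101.00 mm
Seasonal total = 462.53 mm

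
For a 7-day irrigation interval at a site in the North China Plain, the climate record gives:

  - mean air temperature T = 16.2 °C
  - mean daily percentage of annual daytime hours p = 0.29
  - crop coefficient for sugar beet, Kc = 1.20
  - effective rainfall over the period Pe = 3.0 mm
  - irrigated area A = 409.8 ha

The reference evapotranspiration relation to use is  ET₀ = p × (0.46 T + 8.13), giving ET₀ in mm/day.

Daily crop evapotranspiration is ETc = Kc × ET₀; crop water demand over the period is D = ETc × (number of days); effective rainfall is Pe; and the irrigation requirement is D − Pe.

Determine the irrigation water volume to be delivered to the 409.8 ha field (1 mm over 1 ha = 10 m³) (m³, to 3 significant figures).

143000 m³

ET₀ = 0.29 × (0.46 × 16.2 + 8.13) = 0.29 × 15.582 = 4.5188 mm/d
ETc = Kc × ET₀ = 1.20 × 4.5188 = 5.4226 mm/d
Crop demand D = ETc × 7 d = 5.4226 × 7 = 37.958 mm
D − Pe = 37.958 − 3.0 = 34.958 mm
Volume = 34.958 mm × 409.8 ha × 10 = 143257.9 m³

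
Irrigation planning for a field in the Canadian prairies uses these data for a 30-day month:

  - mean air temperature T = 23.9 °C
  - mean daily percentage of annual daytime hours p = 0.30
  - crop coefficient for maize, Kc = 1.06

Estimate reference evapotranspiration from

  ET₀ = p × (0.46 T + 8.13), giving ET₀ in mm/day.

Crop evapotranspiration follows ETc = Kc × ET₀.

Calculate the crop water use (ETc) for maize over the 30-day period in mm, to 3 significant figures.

ET₀ = 0.30 × (0.46 × 23.9 + 8.13) = 0.30 × 19.124 = 5.7372 mm/d
ETc = Kc × ET₀ = 1.06 × 5.7372 = 6.0814 mm/d
Over 30 days: 6.0814 × 30 = 182.442 mm

182 mm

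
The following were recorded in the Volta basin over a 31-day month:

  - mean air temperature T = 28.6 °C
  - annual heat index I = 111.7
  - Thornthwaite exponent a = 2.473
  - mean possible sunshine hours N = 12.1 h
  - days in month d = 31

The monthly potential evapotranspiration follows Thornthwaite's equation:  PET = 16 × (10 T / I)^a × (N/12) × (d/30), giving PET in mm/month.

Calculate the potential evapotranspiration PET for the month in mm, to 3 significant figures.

170 mm

10T/I = 10 × 28.6 / 111.7 = 2.5604
(10T/I)^a = 2.5604^2.473 = 10.2269
Uncorrected PET = 16 × 10.2269 = 163.630 mm
Correction = (N/12)(d/30) = (12.1/12)(31/30) = 1.0419
PET = 163.630 × 1.0419 = 170.486 mm/month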